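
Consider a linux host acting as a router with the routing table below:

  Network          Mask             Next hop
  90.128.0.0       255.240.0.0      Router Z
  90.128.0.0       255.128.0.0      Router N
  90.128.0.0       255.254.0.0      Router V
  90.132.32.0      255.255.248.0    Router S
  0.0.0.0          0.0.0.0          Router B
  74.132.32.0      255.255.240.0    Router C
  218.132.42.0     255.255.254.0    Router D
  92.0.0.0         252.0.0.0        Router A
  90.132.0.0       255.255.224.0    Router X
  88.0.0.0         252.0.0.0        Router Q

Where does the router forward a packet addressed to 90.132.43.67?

Routes whose prefix contains 90.132.43.67:
  0.0.0.0/0 (default, matches everything) -> Router B
  88.0.0.0/6 (88.0.0.0 - 91.255.255.255) -> Router Q
  90.128.0.0/9 (90.128.0.0 - 90.255.255.255) -> Router N
  90.128.0.0/12 (90.128.0.0 - 90.143.255.255) -> Router Z
More-specific entries that do NOT match:
  218.132.42.0/23 (218.132.42.0 - 218.132.43.255) does not contain 90.132.43.67
  90.132.32.0/21 (90.132.32.0 - 90.132.39.255) does not contain 90.132.43.67
  74.132.32.0/20 (74.132.32.0 - 74.132.47.255) does not contain 90.132.43.67
  90.132.0.0/19 (90.132.0.0 - 90.132.31.255) does not contain 90.132.43.67
  90.128.0.0/15 (90.128.0.0 - 90.129.255.255) does not contain 90.132.43.67
Longest matching prefix is /12 -> next hop Router Z.

Router Z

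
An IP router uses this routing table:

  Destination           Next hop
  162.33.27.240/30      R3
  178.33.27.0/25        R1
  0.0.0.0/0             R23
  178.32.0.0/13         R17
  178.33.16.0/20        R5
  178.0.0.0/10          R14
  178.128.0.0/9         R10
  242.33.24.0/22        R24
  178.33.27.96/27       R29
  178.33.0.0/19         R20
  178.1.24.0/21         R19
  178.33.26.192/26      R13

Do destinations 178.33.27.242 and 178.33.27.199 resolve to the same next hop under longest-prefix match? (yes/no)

178.33.27.242: longest match 178.33.16.0/20 -> R5
178.33.27.199: longest match 178.33.16.0/20 -> R5

yes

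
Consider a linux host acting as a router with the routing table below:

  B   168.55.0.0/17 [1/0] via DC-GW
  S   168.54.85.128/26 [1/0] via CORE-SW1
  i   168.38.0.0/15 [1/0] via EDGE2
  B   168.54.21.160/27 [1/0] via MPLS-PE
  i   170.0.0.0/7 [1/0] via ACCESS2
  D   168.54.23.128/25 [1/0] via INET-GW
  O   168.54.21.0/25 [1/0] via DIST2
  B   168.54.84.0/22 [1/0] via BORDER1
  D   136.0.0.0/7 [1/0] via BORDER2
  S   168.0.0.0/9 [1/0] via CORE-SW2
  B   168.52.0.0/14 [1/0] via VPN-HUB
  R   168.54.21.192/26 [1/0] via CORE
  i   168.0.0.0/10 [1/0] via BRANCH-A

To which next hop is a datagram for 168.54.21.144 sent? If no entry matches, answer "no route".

VPN-HUB

Routes whose prefix contains 168.54.21.144:
  168.0.0.0/9 (168.0.0.0 - 168.127.255.255) -> CORE-SW2
  168.0.0.0/10 (168.0.0.0 - 168.63.255.255) -> BRANCH-A
  168.52.0.0/14 (168.52.0.0 - 168.55.255.255) -> VPN-HUB
More-specific entries that do NOT match:
  168.54.21.160/27 (168.54.21.160 - 168.54.21.191) does not contain 168.54.21.144
  168.54.85.128/26 (168.54.85.128 - 168.54.85.191) does not contain 168.54.21.144
  168.54.21.192/26 (168.54.21.192 - 168.54.21.255) does not contain 168.54.21.144
  168.54.23.128/25 (168.54.23.128 - 168.54.23.255) does not contain 168.54.21.144
  168.54.21.0/25 (168.54.21.0 - 168.54.21.127) does not contain 168.54.21.144
  168.54.84.0/22 (168.54.84.0 - 168.54.87.255) does not contain 168.54.21.144
  168.55.0.0/17 (168.55.0.0 - 168.55.127.255) does not contain 168.54.21.144
  168.38.0.0/15 (168.38.0.0 - 168.39.255.255) does not contain 168.54.21.144
Longest matching prefix is /14 -> next hop VPN-HUB.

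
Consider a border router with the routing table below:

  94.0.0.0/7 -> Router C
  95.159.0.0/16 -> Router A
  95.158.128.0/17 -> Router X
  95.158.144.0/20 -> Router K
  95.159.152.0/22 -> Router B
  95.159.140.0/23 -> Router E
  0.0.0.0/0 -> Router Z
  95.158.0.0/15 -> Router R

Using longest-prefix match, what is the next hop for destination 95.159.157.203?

Routes whose prefix contains 95.159.157.203:
  0.0.0.0/0 (default, matches everything) -> Router Z
  94.0.0.0/7 (94.0.0.0 - 95.255.255.255) -> Router C
  95.158.0.0/15 (95.158.0.0 - 95.159.255.255) -> Router R
  95.159.0.0/16 (95.159.0.0 - 95.159.255.255) -> Router A
More-specific entries that do NOT match:
  95.159.140.0/23 (95.159.140.0 - 95.159.141.255) does not contain 95.159.157.203
  95.159.152.0/22 (95.159.152.0 - 95.159.155.255) does not contain 95.159.157.203
  95.158.144.0/20 (95.158.144.0 - 95.158.159.255) does not contain 95.159.157.203
  95.158.128.0/17 (95.158.128.0 - 95.158.255.255) does not contain 95.159.157.203
Longest matching prefix is /16 -> next hop Router A.

Router A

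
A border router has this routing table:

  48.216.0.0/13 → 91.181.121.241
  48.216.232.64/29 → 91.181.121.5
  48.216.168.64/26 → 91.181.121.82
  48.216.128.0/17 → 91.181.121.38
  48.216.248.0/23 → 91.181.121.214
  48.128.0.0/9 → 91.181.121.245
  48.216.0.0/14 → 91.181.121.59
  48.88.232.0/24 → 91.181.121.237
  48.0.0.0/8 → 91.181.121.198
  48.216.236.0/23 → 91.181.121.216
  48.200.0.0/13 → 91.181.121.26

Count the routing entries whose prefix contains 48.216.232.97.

5

Prefixes containing 48.216.232.97:
  48.0.0.0/8 (48.0.0.0 - 48.255.255.255)
  48.128.0.0/9 (48.128.0.0 - 48.255.255.255)
  48.216.0.0/13 (48.216.0.0 - 48.223.255.255)
  48.216.0.0/14 (48.216.0.0 - 48.219.255.255)
  48.216.128.0/17 (48.216.128.0 - 48.216.255.255)
Total matching entries: 5.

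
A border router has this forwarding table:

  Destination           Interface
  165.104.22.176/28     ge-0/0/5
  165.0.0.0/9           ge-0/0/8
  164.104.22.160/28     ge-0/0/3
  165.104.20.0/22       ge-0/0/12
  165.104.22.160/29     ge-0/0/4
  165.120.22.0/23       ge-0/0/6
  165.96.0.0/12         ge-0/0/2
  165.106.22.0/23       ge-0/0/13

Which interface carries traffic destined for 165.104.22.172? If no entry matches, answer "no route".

Routes whose prefix contains 165.104.22.172:
  165.0.0.0/9 (165.0.0.0 - 165.127.255.255) -> ge-0/0/8
  165.96.0.0/12 (165.96.0.0 - 165.111.255.255) -> ge-0/0/2
  165.104.20.0/22 (165.104.20.0 - 165.104.23.255) -> ge-0/0/12
More-specific entries that do NOT match:
  165.104.22.160/29 (165.104.22.160 - 165.104.22.167) does not contain 165.104.22.172
  165.104.22.176/28 (165.104.22.176 - 165.104.22.191) does not contain 165.104.22.172
  164.104.22.160/28 (164.104.22.160 - 164.104.22.175) does not contain 165.104.22.172
  165.120.22.0/23 (165.120.22.0 - 165.120.23.255) does not contain 165.104.22.172
  165.106.22.0/23 (165.106.22.0 - 165.106.23.255) does not contain 165.104.22.172
Longest matching prefix is /22 -> interface ge-0/0/12.

ge-0/0/12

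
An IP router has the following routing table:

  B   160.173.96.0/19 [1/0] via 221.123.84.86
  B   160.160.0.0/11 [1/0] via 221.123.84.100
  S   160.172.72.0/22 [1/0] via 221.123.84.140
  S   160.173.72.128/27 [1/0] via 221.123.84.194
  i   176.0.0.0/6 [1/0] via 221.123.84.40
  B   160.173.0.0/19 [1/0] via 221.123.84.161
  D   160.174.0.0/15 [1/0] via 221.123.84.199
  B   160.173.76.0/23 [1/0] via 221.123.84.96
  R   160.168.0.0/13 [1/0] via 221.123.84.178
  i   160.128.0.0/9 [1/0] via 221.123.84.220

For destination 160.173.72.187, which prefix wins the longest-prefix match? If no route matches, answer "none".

160.168.0.0/13

Entries matching 160.173.72.187:
  160.128.0.0/9 (160.128.0.0 - 160.255.255.255)
  160.160.0.0/11 (160.160.0.0 - 160.191.255.255)
  160.168.0.0/13 (160.168.0.0 - 160.175.255.255)
Most specific is 160.168.0.0/13.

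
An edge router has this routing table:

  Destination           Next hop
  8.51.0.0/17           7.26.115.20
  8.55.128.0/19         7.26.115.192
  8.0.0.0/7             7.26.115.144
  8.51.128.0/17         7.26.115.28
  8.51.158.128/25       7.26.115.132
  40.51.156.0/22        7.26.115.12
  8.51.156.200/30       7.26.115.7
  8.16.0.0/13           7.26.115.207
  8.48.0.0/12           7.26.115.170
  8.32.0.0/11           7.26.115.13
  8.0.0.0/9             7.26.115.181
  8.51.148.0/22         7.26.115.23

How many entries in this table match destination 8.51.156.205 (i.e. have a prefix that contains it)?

Prefixes containing 8.51.156.205:
  8.0.0.0/7 (8.0.0.0 - 9.255.255.255)
  8.0.0.0/9 (8.0.0.0 - 8.127.255.255)
  8.32.0.0/11 (8.32.0.0 - 8.63.255.255)
  8.48.0.0/12 (8.48.0.0 - 8.63.255.255)
  8.51.128.0/17 (8.51.128.0 - 8.51.255.255)
Total matching entries: 5.

5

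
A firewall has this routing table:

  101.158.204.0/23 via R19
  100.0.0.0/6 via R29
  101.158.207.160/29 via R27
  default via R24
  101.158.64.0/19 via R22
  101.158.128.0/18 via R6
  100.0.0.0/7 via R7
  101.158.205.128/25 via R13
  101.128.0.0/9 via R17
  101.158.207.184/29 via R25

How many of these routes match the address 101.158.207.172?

4

Prefixes containing 101.158.207.172:
  0.0.0.0/0 (default, matches everything)
  100.0.0.0/6 (100.0.0.0 - 103.255.255.255)
  100.0.0.0/7 (100.0.0.0 - 101.255.255.255)
  101.128.0.0/9 (101.128.0.0 - 101.255.255.255)
Total matching entries: 4.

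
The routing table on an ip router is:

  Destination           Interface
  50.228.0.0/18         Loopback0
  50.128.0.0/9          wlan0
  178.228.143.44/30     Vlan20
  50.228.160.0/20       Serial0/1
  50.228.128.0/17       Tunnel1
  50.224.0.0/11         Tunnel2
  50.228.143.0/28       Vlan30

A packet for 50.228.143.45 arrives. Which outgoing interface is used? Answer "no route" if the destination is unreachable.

Tunnel1

Routes whose prefix contains 50.228.143.45:
  50.128.0.0/9 (50.128.0.0 - 50.255.255.255) -> wlan0
  50.224.0.0/11 (50.224.0.0 - 50.255.255.255) -> Tunnel2
  50.228.128.0/17 (50.228.128.0 - 50.228.255.255) -> Tunnel1
More-specific entries that do NOT match:
  178.228.143.44/30 (178.228.143.44 - 178.228.143.47) does not contain 50.228.143.45
  50.228.143.0/28 (50.228.143.0 - 50.228.143.15) does not contain 50.228.143.45
  50.228.160.0/20 (50.228.160.0 - 50.228.175.255) does not contain 50.228.143.45
  50.228.0.0/18 (50.228.0.0 - 50.228.63.255) does not contain 50.228.143.45
Longest matching prefix is /17 -> interface Tunnel1.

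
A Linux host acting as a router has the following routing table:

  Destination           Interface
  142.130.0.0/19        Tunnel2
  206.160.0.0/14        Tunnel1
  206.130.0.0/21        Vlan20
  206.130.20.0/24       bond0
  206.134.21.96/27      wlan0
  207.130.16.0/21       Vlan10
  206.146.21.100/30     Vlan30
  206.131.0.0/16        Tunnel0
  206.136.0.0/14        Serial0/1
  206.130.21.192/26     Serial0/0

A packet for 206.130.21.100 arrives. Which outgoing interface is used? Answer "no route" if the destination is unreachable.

No entry's prefix contains 206.130.21.100; there is no default route.

no route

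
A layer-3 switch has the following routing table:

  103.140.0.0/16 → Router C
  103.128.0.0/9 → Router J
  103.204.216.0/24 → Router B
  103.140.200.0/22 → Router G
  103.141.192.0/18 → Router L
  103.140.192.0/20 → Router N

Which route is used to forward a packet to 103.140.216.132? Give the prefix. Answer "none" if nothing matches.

103.140.0.0/16

Entries matching 103.140.216.132:
  103.128.0.0/9 (103.128.0.0 - 103.255.255.255)
  103.140.0.0/16 (103.140.0.0 - 103.140.255.255)
Most specific is 103.140.0.0/16.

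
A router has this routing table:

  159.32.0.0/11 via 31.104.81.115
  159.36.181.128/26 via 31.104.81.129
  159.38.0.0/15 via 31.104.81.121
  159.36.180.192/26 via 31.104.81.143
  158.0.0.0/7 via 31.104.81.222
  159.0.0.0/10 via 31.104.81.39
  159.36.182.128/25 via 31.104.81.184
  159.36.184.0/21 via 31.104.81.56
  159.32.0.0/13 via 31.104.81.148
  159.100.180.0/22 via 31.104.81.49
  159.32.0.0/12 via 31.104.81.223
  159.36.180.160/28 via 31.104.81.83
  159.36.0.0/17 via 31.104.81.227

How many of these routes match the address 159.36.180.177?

Prefixes containing 159.36.180.177:
  158.0.0.0/7 (158.0.0.0 - 159.255.255.255)
  159.0.0.0/10 (159.0.0.0 - 159.63.255.255)
  159.32.0.0/11 (159.32.0.0 - 159.63.255.255)
  159.32.0.0/12 (159.32.0.0 - 159.47.255.255)
  159.32.0.0/13 (159.32.0.0 - 159.39.255.255)
Total matching entries: 5.

5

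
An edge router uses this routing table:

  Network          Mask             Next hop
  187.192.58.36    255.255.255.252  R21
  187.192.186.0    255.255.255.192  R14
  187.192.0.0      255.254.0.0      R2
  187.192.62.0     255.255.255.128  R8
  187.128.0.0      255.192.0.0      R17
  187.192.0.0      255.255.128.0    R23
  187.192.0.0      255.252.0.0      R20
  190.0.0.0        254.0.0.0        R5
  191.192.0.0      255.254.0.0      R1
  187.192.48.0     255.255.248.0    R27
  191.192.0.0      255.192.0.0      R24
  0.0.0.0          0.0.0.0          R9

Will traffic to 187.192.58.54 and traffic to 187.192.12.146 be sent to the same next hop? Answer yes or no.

yes

187.192.58.54: longest match 187.192.0.0/17 -> R23
187.192.12.146: longest match 187.192.0.0/17 -> R23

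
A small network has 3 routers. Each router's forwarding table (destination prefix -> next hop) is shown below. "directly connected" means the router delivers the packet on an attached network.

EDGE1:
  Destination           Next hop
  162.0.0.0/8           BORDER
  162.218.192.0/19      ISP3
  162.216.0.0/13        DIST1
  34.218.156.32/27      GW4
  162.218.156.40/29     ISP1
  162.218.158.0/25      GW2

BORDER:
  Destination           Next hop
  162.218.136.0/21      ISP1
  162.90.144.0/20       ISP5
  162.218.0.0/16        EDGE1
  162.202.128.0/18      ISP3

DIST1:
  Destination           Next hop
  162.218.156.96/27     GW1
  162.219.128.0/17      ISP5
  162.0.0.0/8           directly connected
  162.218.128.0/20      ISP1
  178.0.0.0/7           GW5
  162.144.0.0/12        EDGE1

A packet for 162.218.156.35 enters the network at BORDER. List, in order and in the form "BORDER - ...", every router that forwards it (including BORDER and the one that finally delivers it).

At BORDER: longest match for 162.218.156.35 is 162.218.0.0/16 -> EDGE1
At EDGE1: longest match for 162.218.156.35 is 162.216.0.0/13 -> DIST1
At DIST1: longest match for 162.218.156.35 is 162.0.0.0/8 -> directly connected

BORDER - EDGE1 - DIST1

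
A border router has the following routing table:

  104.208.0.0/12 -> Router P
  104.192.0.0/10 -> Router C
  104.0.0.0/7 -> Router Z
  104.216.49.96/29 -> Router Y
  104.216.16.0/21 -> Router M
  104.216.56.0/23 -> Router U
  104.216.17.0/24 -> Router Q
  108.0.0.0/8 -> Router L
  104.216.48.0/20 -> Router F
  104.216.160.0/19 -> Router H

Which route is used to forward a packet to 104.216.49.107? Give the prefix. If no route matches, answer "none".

Entries matching 104.216.49.107:
  104.0.0.0/7 (104.0.0.0 - 105.255.255.255)
  104.192.0.0/10 (104.192.0.0 - 104.255.255.255)
  104.208.0.0/12 (104.208.0.0 - 104.223.255.255)
  104.216.48.0/20 (104.216.48.0 - 104.216.63.255)
Most specific is 104.216.48.0/20.

104.216.48.0/20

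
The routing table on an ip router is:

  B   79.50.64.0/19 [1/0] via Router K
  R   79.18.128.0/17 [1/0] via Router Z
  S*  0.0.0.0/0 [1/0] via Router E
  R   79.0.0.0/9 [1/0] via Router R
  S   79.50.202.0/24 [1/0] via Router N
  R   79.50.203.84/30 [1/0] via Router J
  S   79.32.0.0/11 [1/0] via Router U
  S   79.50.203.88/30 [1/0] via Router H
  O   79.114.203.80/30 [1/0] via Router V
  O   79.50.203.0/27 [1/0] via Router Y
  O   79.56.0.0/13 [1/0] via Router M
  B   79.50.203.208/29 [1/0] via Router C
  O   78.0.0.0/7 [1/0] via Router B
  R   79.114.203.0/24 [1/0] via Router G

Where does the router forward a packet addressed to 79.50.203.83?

Routes whose prefix contains 79.50.203.83:
  0.0.0.0/0 (default, matches everything) -> Router E
  78.0.0.0/7 (78.0.0.0 - 79.255.255.255) -> Router B
  79.0.0.0/9 (79.0.0.0 - 79.127.255.255) -> Router R
  79.32.0.0/11 (79.32.0.0 - 79.63.255.255) -> Router U
More-specific entries that do NOT match:
  79.50.203.84/30 (79.50.203.84 - 79.50.203.87) does not contain 79.50.203.83
  79.50.203.88/30 (79.50.203.88 - 79.50.203.91) does not contain 79.50.203.83
  79.114.203.80/30 (79.114.203.80 - 79.114.203.83) does not contain 79.50.203.83
  79.50.203.208/29 (79.50.203.208 - 79.50.203.215) does not contain 79.50.203.83
  79.50.203.0/27 (79.50.203.0 - 79.50.203.31) does not contain 79.50.203.83
  79.50.202.0/24 (79.50.202.0 - 79.50.202.255) does not contain 79.50.203.83
  79.114.203.0/24 (79.114.203.0 - 79.114.203.255) does not contain 79.50.203.83
  79.50.64.0/19 (79.50.64.0 - 79.50.95.255) does not contain 79.50.203.83
  79.18.128.0/17 (79.18.128.0 - 79.18.255.255) does not contain 79.50.203.83
  79.56.0.0/13 (79.56.0.0 - 79.63.255.255) does not contain 79.50.203.83
Longest matching prefix is /11 -> next hop Router U.

Router U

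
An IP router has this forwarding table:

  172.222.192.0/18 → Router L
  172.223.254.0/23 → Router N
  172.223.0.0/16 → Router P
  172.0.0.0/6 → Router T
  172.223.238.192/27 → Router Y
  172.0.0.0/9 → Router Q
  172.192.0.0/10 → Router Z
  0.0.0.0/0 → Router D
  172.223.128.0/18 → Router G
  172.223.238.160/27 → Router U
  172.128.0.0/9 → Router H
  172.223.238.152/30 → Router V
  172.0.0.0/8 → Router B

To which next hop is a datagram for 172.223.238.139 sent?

Router P

Routes whose prefix contains 172.223.238.139:
  0.0.0.0/0 (default, matches everything) -> Router D
  172.0.0.0/6 (172.0.0.0 - 175.255.255.255) -> Router T
  172.0.0.0/8 (172.0.0.0 - 172.255.255.255) -> Router B
  172.128.0.0/9 (172.128.0.0 - 172.255.255.255) -> Router H
  172.192.0.0/10 (172.192.0.0 - 172.255.255.255) -> Router Z
  172.223.0.0/16 (172.223.0.0 - 172.223.255.255) -> Router P
More-specific entries that do NOT match:
  172.223.238.152/30 (172.223.238.152 - 172.223.238.155) does not contain 172.223.238.139
  172.223.238.192/27 (172.223.238.192 - 172.223.238.223) does not contain 172.223.238.139
  172.223.238.160/27 (172.223.238.160 - 172.223.238.191) does not contain 172.223.238.139
  172.223.254.0/23 (172.223.254.0 - 172.223.255.255) does not contain 172.223.238.139
  172.222.192.0/18 (172.222.192.0 - 172.222.255.255) does not contain 172.223.238.139
  172.223.128.0/18 (172.223.128.0 - 172.223.191.255) does not contain 172.223.238.139
Longest matching prefix is /16 -> next hop Router P.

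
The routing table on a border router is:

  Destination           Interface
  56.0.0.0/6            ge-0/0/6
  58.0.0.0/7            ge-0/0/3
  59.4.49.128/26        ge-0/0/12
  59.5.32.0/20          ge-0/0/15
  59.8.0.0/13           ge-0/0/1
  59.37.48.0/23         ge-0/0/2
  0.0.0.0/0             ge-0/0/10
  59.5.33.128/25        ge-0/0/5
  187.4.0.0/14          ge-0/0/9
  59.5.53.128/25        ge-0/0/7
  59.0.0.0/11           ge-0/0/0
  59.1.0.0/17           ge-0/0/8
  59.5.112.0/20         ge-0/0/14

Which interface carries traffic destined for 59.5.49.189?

ge-0/0/0

Routes whose prefix contains 59.5.49.189:
  0.0.0.0/0 (default, matches everything) -> ge-0/0/10
  56.0.0.0/6 (56.0.0.0 - 59.255.255.255) -> ge-0/0/6
  58.0.0.0/7 (58.0.0.0 - 59.255.255.255) -> ge-0/0/3
  59.0.0.0/11 (59.0.0.0 - 59.31.255.255) -> ge-0/0/0
More-specific entries that do NOT match:
  59.4.49.128/26 (59.4.49.128 - 59.4.49.191) does not contain 59.5.49.189
  59.5.33.128/25 (59.5.33.128 - 59.5.33.255) does not contain 59.5.49.189
  59.5.53.128/25 (59.5.53.128 - 59.5.53.255) does not contain 59.5.49.189
  59.37.48.0/23 (59.37.48.0 - 59.37.49.255) does not contain 59.5.49.189
  59.5.32.0/20 (59.5.32.0 - 59.5.47.255) does not contain 59.5.49.189
  59.5.112.0/20 (59.5.112.0 - 59.5.127.255) does not contain 59.5.49.189
  59.1.0.0/17 (59.1.0.0 - 59.1.127.255) does not contain 59.5.49.189
  187.4.0.0/14 (187.4.0.0 - 187.7.255.255) does not contain 59.5.49.189
  59.8.0.0/13 (59.8.0.0 - 59.15.255.255) does not contain 59.5.49.189
Longest matching prefix is /11 -> interface ge-0/0/0.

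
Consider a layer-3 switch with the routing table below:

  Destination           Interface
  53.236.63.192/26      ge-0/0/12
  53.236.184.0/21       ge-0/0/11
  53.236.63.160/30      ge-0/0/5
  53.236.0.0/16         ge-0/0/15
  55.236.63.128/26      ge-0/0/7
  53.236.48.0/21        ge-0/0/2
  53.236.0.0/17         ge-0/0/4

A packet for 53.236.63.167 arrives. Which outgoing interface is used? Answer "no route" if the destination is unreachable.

ge-0/0/4

Routes whose prefix contains 53.236.63.167:
  53.236.0.0/16 (53.236.0.0 - 53.236.255.255) -> ge-0/0/15
  53.236.0.0/17 (53.236.0.0 - 53.236.127.255) -> ge-0/0/4
More-specific entries that do NOT match:
  53.236.63.160/30 (53.236.63.160 - 53.236.63.163) does not contain 53.236.63.167
  53.236.63.192/26 (53.236.63.192 - 53.236.63.255) does not contain 53.236.63.167
  55.236.63.128/26 (55.236.63.128 - 55.236.63.191) does not contain 53.236.63.167
  53.236.184.0/21 (53.236.184.0 - 53.236.191.255) does not contain 53.236.63.167
  53.236.48.0/21 (53.236.48.0 - 53.236.55.255) does not contain 53.236.63.167
Longest matching prefix is /17 -> interface ge-0/0/4.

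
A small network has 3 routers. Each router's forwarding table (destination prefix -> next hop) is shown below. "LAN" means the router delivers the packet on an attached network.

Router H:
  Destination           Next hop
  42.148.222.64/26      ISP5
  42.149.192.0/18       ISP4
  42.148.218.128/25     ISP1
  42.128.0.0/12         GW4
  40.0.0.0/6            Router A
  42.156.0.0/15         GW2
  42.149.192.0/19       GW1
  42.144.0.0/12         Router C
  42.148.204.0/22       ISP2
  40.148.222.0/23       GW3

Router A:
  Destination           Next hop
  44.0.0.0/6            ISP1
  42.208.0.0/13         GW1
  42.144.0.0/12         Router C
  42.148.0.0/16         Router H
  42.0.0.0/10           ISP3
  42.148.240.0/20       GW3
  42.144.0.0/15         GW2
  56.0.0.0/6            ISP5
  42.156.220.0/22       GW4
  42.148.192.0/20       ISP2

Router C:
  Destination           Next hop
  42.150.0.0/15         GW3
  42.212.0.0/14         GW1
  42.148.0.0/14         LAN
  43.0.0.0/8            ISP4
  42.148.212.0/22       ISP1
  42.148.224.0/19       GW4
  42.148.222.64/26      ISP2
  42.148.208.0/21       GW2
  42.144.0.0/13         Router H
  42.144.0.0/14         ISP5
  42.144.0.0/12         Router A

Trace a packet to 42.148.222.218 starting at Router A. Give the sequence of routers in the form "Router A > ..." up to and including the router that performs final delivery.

At Router A: longest match for 42.148.222.218 is 42.148.0.0/16 -> Router H
At Router H: longest match for 42.148.222.218 is 42.144.0.0/12 -> Router C
At Router C: longest match for 42.148.222.218 is 42.148.0.0/14 -> LAN

Router A > Router H > Router C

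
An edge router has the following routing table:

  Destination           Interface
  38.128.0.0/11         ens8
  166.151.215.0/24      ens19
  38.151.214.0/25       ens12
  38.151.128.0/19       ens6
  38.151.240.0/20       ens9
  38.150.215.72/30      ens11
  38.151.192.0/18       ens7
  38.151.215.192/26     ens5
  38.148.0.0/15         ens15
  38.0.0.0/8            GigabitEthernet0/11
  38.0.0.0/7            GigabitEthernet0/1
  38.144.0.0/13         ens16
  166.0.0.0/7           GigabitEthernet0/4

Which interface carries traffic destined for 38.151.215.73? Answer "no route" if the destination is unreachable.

Routes whose prefix contains 38.151.215.73:
  38.0.0.0/7 (38.0.0.0 - 39.255.255.255) -> GigabitEthernet0/1
  38.0.0.0/8 (38.0.0.0 - 38.255.255.255) -> GigabitEthernet0/11
  38.128.0.0/11 (38.128.0.0 - 38.159.255.255) -> ens8
  38.144.0.0/13 (38.144.0.0 - 38.151.255.255) -> ens16
  38.151.192.0/18 (38.151.192.0 - 38.151.255.255) -> ens7
More-specific entries that do NOT match:
  38.150.215.72/30 (38.150.215.72 - 38.150.215.75) does not contain 38.151.215.73
  38.151.215.192/26 (38.151.215.192 - 38.151.215.255) does not contain 38.151.215.73
  38.151.214.0/25 (38.151.214.0 - 38.151.214.127) does not contain 38.151.215.73
  166.151.215.0/24 (166.151.215.0 - 166.151.215.255) does not contain 38.151.215.73
  38.151.240.0/20 (38.151.240.0 - 38.151.255.255) does not contain 38.151.215.73
  38.151.128.0/19 (38.151.128.0 - 38.151.159.255) does not contain 38.151.215.73
Longest matching prefix is /18 -> interface ens7.

ens7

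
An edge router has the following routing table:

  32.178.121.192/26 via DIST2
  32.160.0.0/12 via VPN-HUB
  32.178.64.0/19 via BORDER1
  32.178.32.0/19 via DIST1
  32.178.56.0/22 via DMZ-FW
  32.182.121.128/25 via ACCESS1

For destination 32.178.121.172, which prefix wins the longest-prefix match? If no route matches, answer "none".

none

32.178.121.172 is outside every listed prefix and there is no default route.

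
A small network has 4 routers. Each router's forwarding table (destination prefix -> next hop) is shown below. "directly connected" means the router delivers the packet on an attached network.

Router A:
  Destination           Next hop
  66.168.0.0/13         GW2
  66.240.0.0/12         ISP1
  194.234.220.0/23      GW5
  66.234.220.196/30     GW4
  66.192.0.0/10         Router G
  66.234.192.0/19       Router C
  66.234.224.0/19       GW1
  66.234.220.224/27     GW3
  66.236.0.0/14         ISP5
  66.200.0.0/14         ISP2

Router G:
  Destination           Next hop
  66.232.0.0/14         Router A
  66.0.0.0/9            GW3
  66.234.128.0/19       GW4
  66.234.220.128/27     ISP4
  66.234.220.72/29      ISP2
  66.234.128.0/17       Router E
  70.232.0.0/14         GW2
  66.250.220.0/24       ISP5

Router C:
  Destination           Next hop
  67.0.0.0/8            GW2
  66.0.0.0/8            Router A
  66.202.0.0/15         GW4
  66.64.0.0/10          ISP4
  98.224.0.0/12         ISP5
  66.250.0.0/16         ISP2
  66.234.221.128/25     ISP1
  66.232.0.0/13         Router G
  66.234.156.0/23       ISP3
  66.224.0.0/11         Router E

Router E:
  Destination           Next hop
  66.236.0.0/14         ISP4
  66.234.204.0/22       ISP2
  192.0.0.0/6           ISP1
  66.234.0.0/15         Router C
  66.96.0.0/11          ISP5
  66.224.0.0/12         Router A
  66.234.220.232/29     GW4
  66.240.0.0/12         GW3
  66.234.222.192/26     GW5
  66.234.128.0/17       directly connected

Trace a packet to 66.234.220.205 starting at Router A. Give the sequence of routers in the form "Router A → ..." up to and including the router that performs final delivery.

At Router A: longest match for 66.234.220.205 is 66.234.192.0/19 -> Router C
At Router C: longest match for 66.234.220.205 is 66.232.0.0/13 -> Router G
At Router G: longest match for 66.234.220.205 is 66.234.128.0/17 -> Router E
At Router E: longest match for 66.234.220.205 is 66.234.128.0/17 -> directly connected

Router A → Router C → Router G → Router E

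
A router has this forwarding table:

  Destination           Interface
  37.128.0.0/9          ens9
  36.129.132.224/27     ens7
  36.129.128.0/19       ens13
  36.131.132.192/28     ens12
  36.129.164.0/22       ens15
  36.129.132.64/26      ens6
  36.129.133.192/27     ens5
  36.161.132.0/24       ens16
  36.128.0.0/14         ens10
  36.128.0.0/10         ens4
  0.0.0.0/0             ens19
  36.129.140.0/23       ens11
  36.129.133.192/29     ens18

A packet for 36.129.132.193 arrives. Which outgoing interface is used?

ens13

Routes whose prefix contains 36.129.132.193:
  0.0.0.0/0 (default, matches everything) -> ens19
  36.128.0.0/10 (36.128.0.0 - 36.191.255.255) -> ens4
  36.128.0.0/14 (36.128.0.0 - 36.131.255.255) -> ens10
  36.129.128.0/19 (36.129.128.0 - 36.129.159.255) -> ens13
More-specific entries that do NOT match:
  36.129.133.192/29 (36.129.133.192 - 36.129.133.199) does not contain 36.129.132.193
  36.131.132.192/28 (36.131.132.192 - 36.131.132.207) does not contain 36.129.132.193
  36.129.132.224/27 (36.129.132.224 - 36.129.132.255) does not contain 36.129.132.193
  36.129.133.192/27 (36.129.133.192 - 36.129.133.223) does not contain 36.129.132.193
  36.129.132.64/26 (36.129.132.64 - 36.129.132.127) does not contain 36.129.132.193
  36.161.132.0/24 (36.161.132.0 - 36.161.132.255) does not contain 36.129.132.193
  36.129.140.0/23 (36.129.140.0 - 36.129.141.255) does not contain 36.129.132.193
  36.129.164.0/22 (36.129.164.0 - 36.129.167.255) does not contain 36.129.132.193
Longest matching prefix is /19 -> interface ens13.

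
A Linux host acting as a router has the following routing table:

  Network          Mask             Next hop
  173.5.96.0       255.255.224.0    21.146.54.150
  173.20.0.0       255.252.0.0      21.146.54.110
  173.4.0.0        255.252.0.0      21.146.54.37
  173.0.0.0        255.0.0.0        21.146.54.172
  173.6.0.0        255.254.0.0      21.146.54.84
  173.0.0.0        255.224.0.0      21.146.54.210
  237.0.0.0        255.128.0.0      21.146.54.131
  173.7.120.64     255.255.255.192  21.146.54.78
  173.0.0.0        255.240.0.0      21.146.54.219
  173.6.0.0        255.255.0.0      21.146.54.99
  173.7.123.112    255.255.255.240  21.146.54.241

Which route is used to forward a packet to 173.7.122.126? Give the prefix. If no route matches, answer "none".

Entries matching 173.7.122.126:
  173.0.0.0/8 (173.0.0.0 - 173.255.255.255)
  173.0.0.0/11 (173.0.0.0 - 173.31.255.255)
  173.0.0.0/12 (173.0.0.0 - 173.15.255.255)
  173.4.0.0/14 (173.4.0.0 - 173.7.255.255)
  173.6.0.0/15 (173.6.0.0 - 173.7.255.255)
Most specific is 173.6.0.0/15.

173.6.0.0/15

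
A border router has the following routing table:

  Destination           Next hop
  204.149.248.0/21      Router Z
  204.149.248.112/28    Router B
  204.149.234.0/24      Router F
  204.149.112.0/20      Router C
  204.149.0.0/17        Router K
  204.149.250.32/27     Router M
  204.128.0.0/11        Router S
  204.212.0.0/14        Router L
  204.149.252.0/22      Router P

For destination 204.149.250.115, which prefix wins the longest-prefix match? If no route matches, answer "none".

Entries matching 204.149.250.115:
  204.128.0.0/11 (204.128.0.0 - 204.159.255.255)
  204.149.248.0/21 (204.149.248.0 - 204.149.255.255)
Most specific is 204.149.248.0/21.

204.149.248.0/21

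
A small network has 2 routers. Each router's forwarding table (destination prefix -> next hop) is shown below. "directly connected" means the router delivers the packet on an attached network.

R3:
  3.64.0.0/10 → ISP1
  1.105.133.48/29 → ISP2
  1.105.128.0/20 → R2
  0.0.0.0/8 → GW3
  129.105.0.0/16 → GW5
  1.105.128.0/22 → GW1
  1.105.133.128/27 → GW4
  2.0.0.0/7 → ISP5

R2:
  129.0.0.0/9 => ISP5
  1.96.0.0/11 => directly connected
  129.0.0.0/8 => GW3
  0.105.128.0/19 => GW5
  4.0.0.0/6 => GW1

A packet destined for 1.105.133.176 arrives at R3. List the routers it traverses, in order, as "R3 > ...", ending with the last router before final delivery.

R3 > R2

At R3: longest match for 1.105.133.176 is 1.105.128.0/20 -> R2
At R2: longest match for 1.105.133.176 is 1.96.0.0/11 -> directly connected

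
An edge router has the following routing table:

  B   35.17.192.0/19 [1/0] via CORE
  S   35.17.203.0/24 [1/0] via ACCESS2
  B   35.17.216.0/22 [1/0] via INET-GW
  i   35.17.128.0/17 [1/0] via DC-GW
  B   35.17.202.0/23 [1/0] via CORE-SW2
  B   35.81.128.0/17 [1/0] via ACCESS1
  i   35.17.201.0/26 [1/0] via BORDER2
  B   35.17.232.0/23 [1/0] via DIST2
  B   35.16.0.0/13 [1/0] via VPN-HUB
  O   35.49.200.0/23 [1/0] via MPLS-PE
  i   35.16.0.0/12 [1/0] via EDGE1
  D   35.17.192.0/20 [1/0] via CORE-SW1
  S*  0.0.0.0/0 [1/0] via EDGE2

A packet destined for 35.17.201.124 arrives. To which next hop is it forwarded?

CORE-SW1

Routes whose prefix contains 35.17.201.124:
  0.0.0.0/0 (default, matches everything) -> EDGE2
  35.16.0.0/12 (35.16.0.0 - 35.31.255.255) -> EDGE1
  35.16.0.0/13 (35.16.0.0 - 35.23.255.255) -> VPN-HUB
  35.17.128.0/17 (35.17.128.0 - 35.17.255.255) -> DC-GW
  35.17.192.0/19 (35.17.192.0 - 35.17.223.255) -> CORE
  35.17.192.0/20 (35.17.192.0 - 35.17.207.255) -> CORE-SW1
More-specific entries that do NOT match:
  35.17.201.0/26 (35.17.201.0 - 35.17.201.63) does not contain 35.17.201.124
  35.17.203.0/24 (35.17.203.0 - 35.17.203.255) does not contain 35.17.201.124
  35.17.202.0/23 (35.17.202.0 - 35.17.203.255) does not contain 35.17.201.124
  35.17.232.0/23 (35.17.232.0 - 35.17.233.255) does not contain 35.17.201.124
  35.49.200.0/23 (35.49.200.0 - 35.49.201.255) does not contain 35.17.201.124
  35.17.216.0/22 (35.17.216.0 - 35.17.219.255) does not contain 35.17.201.124
Longest matching prefix is /20 -> next hop CORE-SW1.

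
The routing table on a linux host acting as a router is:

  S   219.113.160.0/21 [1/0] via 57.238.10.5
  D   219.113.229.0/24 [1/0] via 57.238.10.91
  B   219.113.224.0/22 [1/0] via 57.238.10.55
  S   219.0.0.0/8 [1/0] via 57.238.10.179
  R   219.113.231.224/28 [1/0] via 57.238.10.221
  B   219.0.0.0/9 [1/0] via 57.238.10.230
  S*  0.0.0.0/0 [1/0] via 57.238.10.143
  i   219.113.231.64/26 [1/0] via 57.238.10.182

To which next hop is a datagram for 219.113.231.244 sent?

Routes whose prefix contains 219.113.231.244:
  0.0.0.0/0 (default, matches everything) -> 57.238.10.143
  219.0.0.0/8 (219.0.0.0 - 219.255.255.255) -> 57.238.10.179
  219.0.0.0/9 (219.0.0.0 - 219.127.255.255) -> 57.238.10.230
More-specific entries that do NOT match:
  219.113.231.224/28 (219.113.231.224 - 219.113.231.239) does not contain 219.113.231.244
  219.113.231.64/26 (219.113.231.64 - 219.113.231.127) does not contain 219.113.231.244
  219.113.229.0/24 (219.113.229.0 - 219.113.229.255) does not contain 219.113.231.244
  219.113.224.0/22 (219.113.224.0 - 219.113.227.255) does not contain 219.113.231.244
  219.113.160.0/21 (219.113.160.0 - 219.113.167.255) does not contain 219.113.231.244
Longest matching prefix is /9 -> next hop 57.238.10.230.

57.238.10.230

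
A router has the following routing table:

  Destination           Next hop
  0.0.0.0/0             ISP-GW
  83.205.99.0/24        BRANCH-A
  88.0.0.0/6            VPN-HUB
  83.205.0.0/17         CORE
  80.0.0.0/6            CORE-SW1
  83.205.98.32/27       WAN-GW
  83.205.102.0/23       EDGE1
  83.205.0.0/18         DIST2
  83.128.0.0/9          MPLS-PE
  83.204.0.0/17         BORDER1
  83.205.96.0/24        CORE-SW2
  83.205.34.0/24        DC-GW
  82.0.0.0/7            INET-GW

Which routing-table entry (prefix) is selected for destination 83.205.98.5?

Entries matching 83.205.98.5:
  0.0.0.0/0 (default, matches everything)
  80.0.0.0/6 (80.0.0.0 - 83.255.255.255)
  82.0.0.0/7 (82.0.0.0 - 83.255.255.255)
  83.128.0.0/9 (83.128.0.0 - 83.255.255.255)
  83.205.0.0/17 (83.205.0.0 - 83.205.127.255)
Most specific is 83.205.0.0/17.

83.205.0.0/17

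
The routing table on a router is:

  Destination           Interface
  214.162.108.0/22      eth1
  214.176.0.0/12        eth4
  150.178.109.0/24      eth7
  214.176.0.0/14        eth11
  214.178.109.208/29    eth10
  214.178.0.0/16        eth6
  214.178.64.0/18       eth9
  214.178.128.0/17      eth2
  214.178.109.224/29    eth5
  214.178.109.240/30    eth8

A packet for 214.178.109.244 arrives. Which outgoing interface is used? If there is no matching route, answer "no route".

Routes whose prefix contains 214.178.109.244:
  214.176.0.0/12 (214.176.0.0 - 214.191.255.255) -> eth4
  214.176.0.0/14 (214.176.0.0 - 214.179.255.255) -> eth11
  214.178.0.0/16 (214.178.0.0 - 214.178.255.255) -> eth6
  214.178.64.0/18 (214.178.64.0 - 214.178.127.255) -> eth9
More-specific entries that do NOT match:
  214.178.109.240/30 (214.178.109.240 - 214.178.109.243) does not contain 214.178.109.244
  214.178.109.208/29 (214.178.109.208 - 214.178.109.215) does not contain 214.178.109.244
  214.178.109.224/29 (214.178.109.224 - 214.178.109.231) does not contain 214.178.109.244
  150.178.109.0/24 (150.178.109.0 - 150.178.109.255) does not contain 214.178.109.244
  214.162.108.0/22 (214.162.108.0 - 214.162.111.255) does not contain 214.178.109.244
Longest matching prefix is /18 -> interface eth9.

eth9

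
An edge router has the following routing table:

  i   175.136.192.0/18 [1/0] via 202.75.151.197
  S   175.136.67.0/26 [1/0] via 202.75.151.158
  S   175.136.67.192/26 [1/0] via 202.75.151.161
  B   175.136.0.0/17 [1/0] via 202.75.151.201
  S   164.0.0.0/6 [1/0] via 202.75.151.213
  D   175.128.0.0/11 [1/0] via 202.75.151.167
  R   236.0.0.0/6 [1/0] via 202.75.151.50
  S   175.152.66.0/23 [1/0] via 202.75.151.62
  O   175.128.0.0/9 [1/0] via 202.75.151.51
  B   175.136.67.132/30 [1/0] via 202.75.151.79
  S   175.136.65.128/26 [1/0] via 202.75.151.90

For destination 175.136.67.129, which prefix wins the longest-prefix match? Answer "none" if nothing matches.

Entries matching 175.136.67.129:
  175.128.0.0/9 (175.128.0.0 - 175.255.255.255)
  175.128.0.0/11 (175.128.0.0 - 175.159.255.255)
  175.136.0.0/17 (175.136.0.0 - 175.136.127.255)
Most specific is 175.136.0.0/17.

175.136.0.0/17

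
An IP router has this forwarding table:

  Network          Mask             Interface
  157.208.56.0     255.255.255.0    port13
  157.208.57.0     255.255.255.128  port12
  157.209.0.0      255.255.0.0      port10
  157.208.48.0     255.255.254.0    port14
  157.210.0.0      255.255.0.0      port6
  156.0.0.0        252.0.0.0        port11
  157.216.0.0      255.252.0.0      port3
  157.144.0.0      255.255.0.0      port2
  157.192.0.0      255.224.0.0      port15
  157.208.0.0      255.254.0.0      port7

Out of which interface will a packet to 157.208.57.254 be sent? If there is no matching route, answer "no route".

Routes whose prefix contains 157.208.57.254:
  156.0.0.0/6 (156.0.0.0 - 159.255.255.255) -> port11
  157.192.0.0/11 (157.192.0.0 - 157.223.255.255) -> port15
  157.208.0.0/15 (157.208.0.0 - 157.209.255.255) -> port7
More-specific entries that do NOT match:
  157.208.57.0/25 (157.208.57.0 - 157.208.57.127) does not contain 157.208.57.254
  157.208.56.0/24 (157.208.56.0 - 157.208.56.255) does not contain 157.208.57.254
  157.208.48.0/23 (157.208.48.0 - 157.208.49.255) does not contain 157.208.57.254
  157.209.0.0/16 (157.209.0.0 - 157.209.255.255) does not contain 157.208.57.254
  157.210.0.0/16 (157.210.0.0 - 157.210.255.255) does not contain 157.208.57.254
  157.144.0.0/16 (157.144.0.0 - 157.144.255.255) does not contain 157.208.57.254
Longest matching prefix is /15 -> interface port7.

port7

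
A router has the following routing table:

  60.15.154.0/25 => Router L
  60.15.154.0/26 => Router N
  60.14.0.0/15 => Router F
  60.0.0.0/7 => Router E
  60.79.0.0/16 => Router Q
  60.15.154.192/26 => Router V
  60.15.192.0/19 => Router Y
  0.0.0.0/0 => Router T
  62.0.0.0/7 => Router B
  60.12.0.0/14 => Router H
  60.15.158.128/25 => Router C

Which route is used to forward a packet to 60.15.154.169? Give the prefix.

Entries matching 60.15.154.169:
  0.0.0.0/0 (default, matches everything)
  60.0.0.0/7 (60.0.0.0 - 61.255.255.255)
  60.12.0.0/14 (60.12.0.0 - 60.15.255.255)
  60.14.0.0/15 (60.14.0.0 - 60.15.255.255)
Most specific is 60.14.0.0/15.

60.14.0.0/15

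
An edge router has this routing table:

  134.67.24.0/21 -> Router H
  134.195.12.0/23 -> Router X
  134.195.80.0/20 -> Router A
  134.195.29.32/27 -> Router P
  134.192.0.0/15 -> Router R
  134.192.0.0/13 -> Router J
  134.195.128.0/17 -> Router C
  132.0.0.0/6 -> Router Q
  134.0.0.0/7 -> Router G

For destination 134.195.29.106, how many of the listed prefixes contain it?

Prefixes containing 134.195.29.106:
  132.0.0.0/6 (132.0.0.0 - 135.255.255.255)
  134.0.0.0/7 (134.0.0.0 - 135.255.255.255)
  134.192.0.0/13 (134.192.0.0 - 134.199.255.255)
Total matching entries: 3.

3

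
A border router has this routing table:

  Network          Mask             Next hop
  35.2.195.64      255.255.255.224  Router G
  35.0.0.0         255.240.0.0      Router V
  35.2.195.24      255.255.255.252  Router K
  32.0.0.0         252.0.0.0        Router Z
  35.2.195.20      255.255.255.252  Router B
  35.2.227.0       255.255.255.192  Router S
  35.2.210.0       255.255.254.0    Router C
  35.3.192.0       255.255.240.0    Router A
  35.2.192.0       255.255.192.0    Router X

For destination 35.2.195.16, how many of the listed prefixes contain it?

3

Prefixes containing 35.2.195.16:
  32.0.0.0/6 (32.0.0.0 - 35.255.255.255)
  35.0.0.0/12 (35.0.0.0 - 35.15.255.255)
  35.2.192.0/18 (35.2.192.0 - 35.2.255.255)
Total matching entries: 3.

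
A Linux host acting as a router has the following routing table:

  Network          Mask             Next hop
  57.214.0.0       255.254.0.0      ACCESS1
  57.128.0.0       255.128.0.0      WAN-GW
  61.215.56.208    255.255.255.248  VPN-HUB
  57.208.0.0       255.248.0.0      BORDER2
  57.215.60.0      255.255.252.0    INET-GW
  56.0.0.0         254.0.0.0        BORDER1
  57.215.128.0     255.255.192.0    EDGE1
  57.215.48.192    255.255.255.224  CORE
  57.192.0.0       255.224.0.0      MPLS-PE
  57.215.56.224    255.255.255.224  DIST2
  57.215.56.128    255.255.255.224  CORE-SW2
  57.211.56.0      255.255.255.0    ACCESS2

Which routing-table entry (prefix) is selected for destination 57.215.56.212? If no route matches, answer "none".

Entries matching 57.215.56.212:
  56.0.0.0/7 (56.0.0.0 - 57.255.255.255)
  57.128.0.0/9 (57.128.0.0 - 57.255.255.255)
  57.192.0.0/11 (57.192.0.0 - 57.223.255.255)
  57.208.0.0/13 (57.208.0.0 - 57.215.255.255)
  57.214.0.0/15 (57.214.0.0 - 57.215.255.255)
Most specific is 57.214.0.0/15.

57.214.0.0/15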